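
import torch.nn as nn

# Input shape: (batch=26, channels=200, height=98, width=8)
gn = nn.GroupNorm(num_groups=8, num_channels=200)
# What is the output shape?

Input shape: (26, 200, 98, 8)
Output shape: (26, 200, 98, 8)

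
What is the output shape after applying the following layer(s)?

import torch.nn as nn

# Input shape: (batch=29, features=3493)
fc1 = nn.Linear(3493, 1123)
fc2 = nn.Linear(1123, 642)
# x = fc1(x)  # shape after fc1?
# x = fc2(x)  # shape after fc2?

Input shape: (29, 3493)
  -> after fc1: (29, 1123)
Output shape: (29, 642)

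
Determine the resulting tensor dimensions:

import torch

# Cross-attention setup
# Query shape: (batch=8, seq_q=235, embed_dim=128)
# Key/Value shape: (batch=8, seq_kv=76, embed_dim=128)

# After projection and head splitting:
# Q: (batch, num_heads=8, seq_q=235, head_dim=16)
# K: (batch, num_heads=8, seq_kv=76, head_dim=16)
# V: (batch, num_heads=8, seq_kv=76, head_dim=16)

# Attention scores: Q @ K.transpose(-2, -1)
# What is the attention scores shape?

Input shape: (8, 235, 128)
Output shape: (8, 8, 235, 76)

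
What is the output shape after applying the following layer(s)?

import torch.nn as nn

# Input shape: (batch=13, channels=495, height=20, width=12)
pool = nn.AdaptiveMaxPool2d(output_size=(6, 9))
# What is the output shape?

Input shape: (13, 495, 20, 12)
Output shape: (13, 495, 6, 9)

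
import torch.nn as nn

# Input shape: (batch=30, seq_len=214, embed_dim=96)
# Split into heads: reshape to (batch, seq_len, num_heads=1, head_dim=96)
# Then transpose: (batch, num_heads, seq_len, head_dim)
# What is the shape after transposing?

Input shape: (30, 214, 96)
  -> after reshape: (30, 214, 1, 96)
Output shape: (30, 1, 214, 96)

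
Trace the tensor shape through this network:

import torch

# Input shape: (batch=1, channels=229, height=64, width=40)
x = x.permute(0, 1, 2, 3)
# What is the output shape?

Input shape: (1, 229, 64, 40)
Output shape: (1, 229, 64, 40)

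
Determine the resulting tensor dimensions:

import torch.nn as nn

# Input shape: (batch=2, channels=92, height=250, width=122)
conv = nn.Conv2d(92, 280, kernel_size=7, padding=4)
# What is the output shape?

Input shape: (2, 92, 250, 122)
Output shape: (2, 280, 252, 124)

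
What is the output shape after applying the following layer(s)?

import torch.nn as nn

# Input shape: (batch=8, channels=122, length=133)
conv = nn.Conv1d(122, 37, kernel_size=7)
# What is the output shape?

Input shape: (8, 122, 133)
Output shape: (8, 37, 127)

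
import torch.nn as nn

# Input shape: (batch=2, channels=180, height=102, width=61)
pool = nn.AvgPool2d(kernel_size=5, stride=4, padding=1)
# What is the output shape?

Input shape: (2, 180, 102, 61)
Output shape: (2, 180, 25, 15)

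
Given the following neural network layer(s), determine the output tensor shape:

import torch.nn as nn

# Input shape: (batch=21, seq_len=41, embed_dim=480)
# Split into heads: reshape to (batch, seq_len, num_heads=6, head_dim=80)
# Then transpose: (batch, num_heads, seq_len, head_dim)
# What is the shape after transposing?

Input shape: (21, 41, 480)
  -> after reshape: (21, 41, 6, 80)
Output shape: (21, 6, 41, 80)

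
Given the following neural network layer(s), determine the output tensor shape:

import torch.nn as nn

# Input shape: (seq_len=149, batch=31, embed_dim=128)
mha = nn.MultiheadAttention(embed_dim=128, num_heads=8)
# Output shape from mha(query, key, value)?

Input shape: (149, 31, 128)
Output shape: (149, 31, 128)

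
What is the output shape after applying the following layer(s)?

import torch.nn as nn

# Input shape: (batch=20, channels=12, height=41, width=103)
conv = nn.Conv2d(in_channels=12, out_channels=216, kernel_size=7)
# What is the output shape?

Input shape: (20, 12, 41, 103)
Output shape: (20, 216, 35, 97)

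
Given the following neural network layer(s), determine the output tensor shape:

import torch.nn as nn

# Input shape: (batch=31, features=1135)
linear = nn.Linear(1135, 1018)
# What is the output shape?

Input shape: (31, 1135)
Output shape: (31, 1018)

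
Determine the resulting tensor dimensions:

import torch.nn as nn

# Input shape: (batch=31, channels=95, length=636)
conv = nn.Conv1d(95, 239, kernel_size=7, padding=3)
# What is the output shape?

Input shape: (31, 95, 636)
Output shape: (31, 239, 636)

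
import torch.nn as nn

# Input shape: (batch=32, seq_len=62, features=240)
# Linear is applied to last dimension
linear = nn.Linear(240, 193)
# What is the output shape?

Input shape: (32, 62, 240)
Output shape: (32, 62, 193)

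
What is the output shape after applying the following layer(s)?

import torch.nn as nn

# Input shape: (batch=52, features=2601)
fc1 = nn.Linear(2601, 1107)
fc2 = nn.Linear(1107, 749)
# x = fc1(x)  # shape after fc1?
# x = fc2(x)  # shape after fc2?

Input shape: (52, 2601)
  -> after fc1: (52, 1107)
Output shape: (52, 749)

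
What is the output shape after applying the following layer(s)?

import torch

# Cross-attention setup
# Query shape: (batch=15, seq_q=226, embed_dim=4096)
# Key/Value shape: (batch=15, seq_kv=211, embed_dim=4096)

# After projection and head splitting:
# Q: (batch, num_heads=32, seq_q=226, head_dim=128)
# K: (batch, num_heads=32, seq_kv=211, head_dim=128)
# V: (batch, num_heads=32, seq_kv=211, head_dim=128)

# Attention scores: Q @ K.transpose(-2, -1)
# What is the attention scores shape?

Input shape: (15, 226, 4096)
Output shape: (15, 32, 226, 211)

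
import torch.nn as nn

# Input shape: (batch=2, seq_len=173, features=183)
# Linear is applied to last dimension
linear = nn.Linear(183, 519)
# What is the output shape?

Input shape: (2, 173, 183)
Output shape: (2, 173, 519)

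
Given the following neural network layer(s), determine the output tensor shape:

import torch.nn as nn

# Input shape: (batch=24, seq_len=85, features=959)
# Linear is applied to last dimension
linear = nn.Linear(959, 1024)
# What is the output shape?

Input shape: (24, 85, 959)
Output shape: (24, 85, 1024)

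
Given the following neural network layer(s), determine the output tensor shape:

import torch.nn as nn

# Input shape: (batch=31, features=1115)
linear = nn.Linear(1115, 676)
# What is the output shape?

Input shape: (31, 1115)
Output shape: (31, 676)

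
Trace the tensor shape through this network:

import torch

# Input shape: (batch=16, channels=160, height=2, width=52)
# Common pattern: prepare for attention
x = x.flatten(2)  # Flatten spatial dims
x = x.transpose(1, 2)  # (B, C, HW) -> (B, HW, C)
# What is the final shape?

Input shape: (16, 160, 2, 52)
  -> after flatten(2): (16, 160, 104)
Output shape: (16, 104, 160)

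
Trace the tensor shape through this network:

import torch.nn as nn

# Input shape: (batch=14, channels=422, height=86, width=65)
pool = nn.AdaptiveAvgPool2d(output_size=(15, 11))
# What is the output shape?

Input shape: (14, 422, 86, 65)
Output shape: (14, 422, 15, 11)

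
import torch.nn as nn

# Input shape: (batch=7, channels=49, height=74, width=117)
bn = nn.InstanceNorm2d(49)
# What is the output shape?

Input shape: (7, 49, 74, 117)
Output shape: (7, 49, 74, 117)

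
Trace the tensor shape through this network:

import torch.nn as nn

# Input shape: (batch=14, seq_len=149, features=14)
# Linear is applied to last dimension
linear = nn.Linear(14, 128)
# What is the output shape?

Input shape: (14, 149, 14)
Output shape: (14, 149, 128)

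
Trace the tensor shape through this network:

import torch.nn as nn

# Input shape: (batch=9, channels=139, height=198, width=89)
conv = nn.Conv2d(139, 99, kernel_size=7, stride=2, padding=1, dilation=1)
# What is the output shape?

Input shape: (9, 139, 198, 89)
Output shape: (9, 99, 97, 43)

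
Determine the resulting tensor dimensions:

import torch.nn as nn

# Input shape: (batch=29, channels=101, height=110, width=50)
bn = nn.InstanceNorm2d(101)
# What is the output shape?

Input shape: (29, 101, 110, 50)
Output shape: (29, 101, 110, 50)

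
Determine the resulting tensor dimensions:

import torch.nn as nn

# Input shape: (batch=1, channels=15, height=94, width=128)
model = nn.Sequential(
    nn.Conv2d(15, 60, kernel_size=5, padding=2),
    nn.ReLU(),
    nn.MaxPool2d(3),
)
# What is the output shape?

Input shape: (1, 15, 94, 128)
  -> after Conv2d: (1, 60, 94, 128)
  -> after ReLU: (1, 60, 94, 128)
Output shape: (1, 60, 31, 42)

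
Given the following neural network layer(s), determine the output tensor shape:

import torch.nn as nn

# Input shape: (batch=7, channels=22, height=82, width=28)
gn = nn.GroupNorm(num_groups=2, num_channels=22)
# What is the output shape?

Input shape: (7, 22, 82, 28)
Output shape: (7, 22, 82, 28)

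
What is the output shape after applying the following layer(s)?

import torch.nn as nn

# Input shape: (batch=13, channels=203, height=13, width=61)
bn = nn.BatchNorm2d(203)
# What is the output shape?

Input shape: (13, 203, 13, 61)
Output shape: (13, 203, 13, 61)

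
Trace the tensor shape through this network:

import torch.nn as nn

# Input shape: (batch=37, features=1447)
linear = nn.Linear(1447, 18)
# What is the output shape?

Input shape: (37, 1447)
Output shape: (37, 18)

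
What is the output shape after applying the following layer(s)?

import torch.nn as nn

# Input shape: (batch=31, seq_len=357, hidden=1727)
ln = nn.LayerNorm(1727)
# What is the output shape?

Input shape: (31, 357, 1727)
Output shape: (31, 357, 1727)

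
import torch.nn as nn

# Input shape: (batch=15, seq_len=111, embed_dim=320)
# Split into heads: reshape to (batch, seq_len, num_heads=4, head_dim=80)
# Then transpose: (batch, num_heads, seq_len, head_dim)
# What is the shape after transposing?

Input shape: (15, 111, 320)
  -> after reshape: (15, 111, 4, 80)
Output shape: (15, 4, 111, 80)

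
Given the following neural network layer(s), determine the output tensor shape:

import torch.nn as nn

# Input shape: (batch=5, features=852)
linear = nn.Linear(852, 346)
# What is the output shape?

Input shape: (5, 852)
Output shape: (5, 346)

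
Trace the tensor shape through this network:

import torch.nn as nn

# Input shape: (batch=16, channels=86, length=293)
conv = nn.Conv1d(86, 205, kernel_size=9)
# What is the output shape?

Input shape: (16, 86, 293)
Output shape: (16, 205, 285)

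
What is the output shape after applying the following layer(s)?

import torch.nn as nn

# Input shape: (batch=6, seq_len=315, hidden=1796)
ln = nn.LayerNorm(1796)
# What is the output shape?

Input shape: (6, 315, 1796)
Output shape: (6, 315, 1796)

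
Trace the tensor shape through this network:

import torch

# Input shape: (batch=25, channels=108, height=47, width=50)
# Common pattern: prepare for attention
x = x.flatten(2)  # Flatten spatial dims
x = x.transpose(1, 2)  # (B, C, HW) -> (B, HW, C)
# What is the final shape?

Input shape: (25, 108, 47, 50)
  -> after flatten(2): (25, 108, 2350)
Output shape: (25, 2350, 108)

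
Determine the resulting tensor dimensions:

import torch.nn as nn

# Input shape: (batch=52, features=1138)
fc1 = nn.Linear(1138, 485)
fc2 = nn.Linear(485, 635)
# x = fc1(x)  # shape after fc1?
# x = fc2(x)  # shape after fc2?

Input shape: (52, 1138)
  -> after fc1: (52, 485)
Output shape: (52, 635)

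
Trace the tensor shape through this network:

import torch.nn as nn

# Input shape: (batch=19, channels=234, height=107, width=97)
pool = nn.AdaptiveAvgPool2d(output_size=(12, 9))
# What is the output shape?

Input shape: (19, 234, 107, 97)
Output shape: (19, 234, 12, 9)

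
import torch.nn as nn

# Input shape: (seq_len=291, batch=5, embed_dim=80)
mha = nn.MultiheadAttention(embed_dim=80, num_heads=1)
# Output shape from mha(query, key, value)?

Input shape: (291, 5, 80)
Output shape: (291, 5, 80)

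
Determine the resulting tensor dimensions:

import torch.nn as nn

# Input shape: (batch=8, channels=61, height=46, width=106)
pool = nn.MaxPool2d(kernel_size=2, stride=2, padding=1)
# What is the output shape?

Input shape: (8, 61, 46, 106)
Output shape: (8, 61, 24, 54)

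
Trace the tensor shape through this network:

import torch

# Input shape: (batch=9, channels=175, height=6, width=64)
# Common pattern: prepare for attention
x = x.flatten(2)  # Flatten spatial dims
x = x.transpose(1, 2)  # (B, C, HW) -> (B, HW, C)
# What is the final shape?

Input shape: (9, 175, 6, 64)
  -> after flatten(2): (9, 175, 384)
Output shape: (9, 384, 175)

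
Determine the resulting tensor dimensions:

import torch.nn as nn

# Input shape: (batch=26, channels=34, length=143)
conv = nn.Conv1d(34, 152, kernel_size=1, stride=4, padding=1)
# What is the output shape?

Input shape: (26, 34, 143)
Output shape: (26, 152, 37)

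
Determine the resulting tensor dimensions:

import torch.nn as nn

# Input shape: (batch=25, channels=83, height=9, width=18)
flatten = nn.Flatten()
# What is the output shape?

Input shape: (25, 83, 9, 18)
Output shape: (25, 13446)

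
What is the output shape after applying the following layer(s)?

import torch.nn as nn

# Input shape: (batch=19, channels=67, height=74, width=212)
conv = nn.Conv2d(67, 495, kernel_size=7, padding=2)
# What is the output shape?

Input shape: (19, 67, 74, 212)
Output shape: (19, 495, 72, 210)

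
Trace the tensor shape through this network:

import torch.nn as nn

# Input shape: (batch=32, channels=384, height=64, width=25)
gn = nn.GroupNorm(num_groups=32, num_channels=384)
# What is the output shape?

Input shape: (32, 384, 64, 25)
Output shape: (32, 384, 64, 25)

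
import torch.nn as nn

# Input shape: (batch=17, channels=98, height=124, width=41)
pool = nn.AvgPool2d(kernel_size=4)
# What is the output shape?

Input shape: (17, 98, 124, 41)
Output shape: (17, 98, 31, 10)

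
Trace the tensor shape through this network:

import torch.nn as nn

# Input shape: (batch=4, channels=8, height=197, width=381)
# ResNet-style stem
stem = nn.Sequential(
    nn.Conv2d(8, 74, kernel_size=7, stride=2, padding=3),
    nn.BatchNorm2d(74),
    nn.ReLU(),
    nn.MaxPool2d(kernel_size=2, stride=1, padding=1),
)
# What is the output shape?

Input shape: (4, 8, 197, 381)
  -> after Conv2d 7x7 stride=2: (4, 74, 99, 191)
Output shape: (4, 74, 100, 192)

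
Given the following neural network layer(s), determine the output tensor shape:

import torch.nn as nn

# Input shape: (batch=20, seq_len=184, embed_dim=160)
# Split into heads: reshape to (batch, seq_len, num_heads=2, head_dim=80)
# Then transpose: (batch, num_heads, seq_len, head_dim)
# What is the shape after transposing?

Input shape: (20, 184, 160)
  -> after reshape: (20, 184, 2, 80)
Output shape: (20, 2, 184, 80)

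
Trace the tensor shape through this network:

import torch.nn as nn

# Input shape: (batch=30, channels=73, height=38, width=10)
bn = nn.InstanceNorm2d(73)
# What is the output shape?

Input shape: (30, 73, 38, 10)
Output shape: (30, 73, 38, 10)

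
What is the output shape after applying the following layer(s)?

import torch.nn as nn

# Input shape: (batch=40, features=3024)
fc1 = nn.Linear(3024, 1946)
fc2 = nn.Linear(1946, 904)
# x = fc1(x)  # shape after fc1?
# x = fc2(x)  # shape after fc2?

Input shape: (40, 3024)
  -> after fc1: (40, 1946)
Output shape: (40, 904)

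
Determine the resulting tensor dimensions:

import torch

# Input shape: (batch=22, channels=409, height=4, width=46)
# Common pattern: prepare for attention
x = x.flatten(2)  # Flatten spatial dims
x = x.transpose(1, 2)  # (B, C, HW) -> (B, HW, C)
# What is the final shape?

Input shape: (22, 409, 4, 46)
  -> after flatten(2): (22, 409, 184)
Output shape: (22, 184, 409)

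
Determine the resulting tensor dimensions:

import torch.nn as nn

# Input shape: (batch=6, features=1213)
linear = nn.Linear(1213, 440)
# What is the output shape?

Input shape: (6, 1213)
Output shape: (6, 440)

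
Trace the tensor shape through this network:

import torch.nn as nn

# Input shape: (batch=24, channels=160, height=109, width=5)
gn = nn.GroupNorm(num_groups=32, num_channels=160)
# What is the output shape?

Input shape: (24, 160, 109, 5)
Output shape: (24, 160, 109, 5)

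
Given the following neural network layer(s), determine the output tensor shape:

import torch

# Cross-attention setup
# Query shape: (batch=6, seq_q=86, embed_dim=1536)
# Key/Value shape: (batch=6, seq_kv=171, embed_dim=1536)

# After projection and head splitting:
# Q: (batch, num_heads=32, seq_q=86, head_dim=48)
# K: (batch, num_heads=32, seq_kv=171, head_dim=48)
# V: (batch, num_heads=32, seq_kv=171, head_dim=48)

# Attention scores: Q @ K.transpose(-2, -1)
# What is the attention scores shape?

Input shape: (6, 86, 1536)
Output shape: (6, 32, 86, 171)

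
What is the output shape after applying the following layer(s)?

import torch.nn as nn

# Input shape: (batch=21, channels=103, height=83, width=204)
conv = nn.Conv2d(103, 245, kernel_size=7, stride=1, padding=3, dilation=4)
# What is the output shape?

Input shape: (21, 103, 83, 204)
Output shape: (21, 245, 65, 186)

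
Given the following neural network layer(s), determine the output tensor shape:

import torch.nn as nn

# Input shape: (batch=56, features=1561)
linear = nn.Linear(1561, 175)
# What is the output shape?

Input shape: (56, 1561)
Output shape: (56, 175)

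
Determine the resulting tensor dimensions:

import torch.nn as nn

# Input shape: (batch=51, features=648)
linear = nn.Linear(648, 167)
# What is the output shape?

Input shape: (51, 648)
Output shape: (51, 167)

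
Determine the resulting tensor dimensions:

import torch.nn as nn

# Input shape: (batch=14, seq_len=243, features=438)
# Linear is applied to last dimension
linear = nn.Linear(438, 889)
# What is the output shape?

Input shape: (14, 243, 438)
Output shape: (14, 243, 889)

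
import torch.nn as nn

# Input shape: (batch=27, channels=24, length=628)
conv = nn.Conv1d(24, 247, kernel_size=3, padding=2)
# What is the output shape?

Input shape: (27, 24, 628)
Output shape: (27, 247, 630)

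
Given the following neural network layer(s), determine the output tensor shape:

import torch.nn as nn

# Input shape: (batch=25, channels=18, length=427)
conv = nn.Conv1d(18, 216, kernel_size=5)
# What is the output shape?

Input shape: (25, 18, 427)
Output shape: (25, 216, 423)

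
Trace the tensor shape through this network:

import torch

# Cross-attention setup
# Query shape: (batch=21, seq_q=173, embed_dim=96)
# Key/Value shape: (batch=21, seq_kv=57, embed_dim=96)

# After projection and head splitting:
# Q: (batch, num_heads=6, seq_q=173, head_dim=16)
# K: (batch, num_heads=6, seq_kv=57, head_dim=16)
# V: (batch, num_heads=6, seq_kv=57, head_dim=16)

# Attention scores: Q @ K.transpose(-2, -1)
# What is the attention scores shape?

Input shape: (21, 173, 96)
Output shape: (21, 6, 173, 57)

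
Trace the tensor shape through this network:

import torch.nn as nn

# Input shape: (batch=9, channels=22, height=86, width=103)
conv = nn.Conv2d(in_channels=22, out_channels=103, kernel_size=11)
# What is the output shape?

Input shape: (9, 22, 86, 103)
Output shape: (9, 103, 76, 93)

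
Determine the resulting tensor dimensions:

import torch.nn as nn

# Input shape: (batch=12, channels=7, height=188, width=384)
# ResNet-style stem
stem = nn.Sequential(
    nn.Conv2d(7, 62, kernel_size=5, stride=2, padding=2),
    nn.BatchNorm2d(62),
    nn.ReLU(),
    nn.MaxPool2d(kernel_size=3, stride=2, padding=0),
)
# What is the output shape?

Input shape: (12, 7, 188, 384)
  -> after Conv2d 5x5 stride=2: (12, 62, 94, 192)
Output shape: (12, 62, 46, 95)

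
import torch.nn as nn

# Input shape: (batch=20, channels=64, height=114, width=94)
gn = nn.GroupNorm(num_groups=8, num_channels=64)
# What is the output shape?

Input shape: (20, 64, 114, 94)
Output shape: (20, 64, 114, 94)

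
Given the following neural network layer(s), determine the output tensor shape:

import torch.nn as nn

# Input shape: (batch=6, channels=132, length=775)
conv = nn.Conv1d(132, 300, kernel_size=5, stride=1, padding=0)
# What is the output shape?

Input shape: (6, 132, 775)
Output shape: (6, 300, 771)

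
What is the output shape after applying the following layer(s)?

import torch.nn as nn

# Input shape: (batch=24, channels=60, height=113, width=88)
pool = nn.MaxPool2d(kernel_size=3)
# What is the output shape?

Input shape: (24, 60, 113, 88)
Output shape: (24, 60, 37, 29)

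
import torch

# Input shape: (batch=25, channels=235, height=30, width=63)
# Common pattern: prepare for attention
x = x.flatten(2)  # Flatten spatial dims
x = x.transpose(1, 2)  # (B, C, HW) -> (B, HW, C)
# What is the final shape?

Input shape: (25, 235, 30, 63)
  -> after flatten(2): (25, 235, 1890)
Output shape: (25, 1890, 235)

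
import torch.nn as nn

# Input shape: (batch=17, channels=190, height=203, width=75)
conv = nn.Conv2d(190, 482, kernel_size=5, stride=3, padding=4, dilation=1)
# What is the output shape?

Input shape: (17, 190, 203, 75)
Output shape: (17, 482, 69, 27)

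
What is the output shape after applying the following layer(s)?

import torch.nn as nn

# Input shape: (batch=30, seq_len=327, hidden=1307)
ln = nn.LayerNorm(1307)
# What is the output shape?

Input shape: (30, 327, 1307)
Output shape: (30, 327, 1307)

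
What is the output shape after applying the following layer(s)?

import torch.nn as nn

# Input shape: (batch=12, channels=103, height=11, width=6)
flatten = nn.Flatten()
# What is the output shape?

Input shape: (12, 103, 11, 6)
Output shape: (12, 6798)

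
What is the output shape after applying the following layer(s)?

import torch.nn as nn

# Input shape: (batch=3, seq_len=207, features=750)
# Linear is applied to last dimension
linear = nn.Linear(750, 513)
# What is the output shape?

Input shape: (3, 207, 750)
Output shape: (3, 207, 513)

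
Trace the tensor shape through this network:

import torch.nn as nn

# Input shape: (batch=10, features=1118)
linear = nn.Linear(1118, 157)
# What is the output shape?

Input shape: (10, 1118)
Output shape: (10, 157)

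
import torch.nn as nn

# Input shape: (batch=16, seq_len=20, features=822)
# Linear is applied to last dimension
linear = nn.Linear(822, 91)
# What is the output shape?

Input shape: (16, 20, 822)
Output shape: (16, 20, 91)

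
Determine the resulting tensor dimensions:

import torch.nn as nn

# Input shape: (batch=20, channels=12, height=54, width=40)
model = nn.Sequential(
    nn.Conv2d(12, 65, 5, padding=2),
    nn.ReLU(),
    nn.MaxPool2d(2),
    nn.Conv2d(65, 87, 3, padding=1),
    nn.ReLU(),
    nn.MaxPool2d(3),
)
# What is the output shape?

Input shape: (20, 12, 54, 40)
  -> after first Conv2d: (20, 65, 54, 40)
  -> after first MaxPool2d: (20, 65, 27, 20)
  -> after second Conv2d: (20, 87, 27, 20)
Output shape: (20, 87, 9, 6)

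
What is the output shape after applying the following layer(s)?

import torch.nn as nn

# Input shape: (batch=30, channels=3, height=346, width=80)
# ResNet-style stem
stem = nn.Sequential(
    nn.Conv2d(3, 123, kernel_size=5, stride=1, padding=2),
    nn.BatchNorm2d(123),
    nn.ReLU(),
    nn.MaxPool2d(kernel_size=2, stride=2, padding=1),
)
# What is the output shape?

Input shape: (30, 3, 346, 80)
  -> after Conv2d 5x5 stride=1: (30, 123, 346, 80)
Output shape: (30, 123, 174, 41)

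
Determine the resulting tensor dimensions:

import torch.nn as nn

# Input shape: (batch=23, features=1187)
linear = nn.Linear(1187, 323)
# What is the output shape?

Input shape: (23, 1187)
Output shape: (23, 323)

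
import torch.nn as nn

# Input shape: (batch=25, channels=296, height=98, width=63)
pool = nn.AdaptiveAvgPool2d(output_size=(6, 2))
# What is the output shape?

Input shape: (25, 296, 98, 63)
Output shape: (25, 296, 6, 2)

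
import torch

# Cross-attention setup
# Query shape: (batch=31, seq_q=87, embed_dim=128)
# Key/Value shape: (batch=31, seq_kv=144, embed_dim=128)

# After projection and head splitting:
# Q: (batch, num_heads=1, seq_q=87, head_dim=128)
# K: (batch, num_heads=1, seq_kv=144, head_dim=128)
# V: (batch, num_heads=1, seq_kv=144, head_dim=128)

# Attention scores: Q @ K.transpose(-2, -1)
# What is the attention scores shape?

Input shape: (31, 87, 128)
Output shape: (31, 1, 87, 144)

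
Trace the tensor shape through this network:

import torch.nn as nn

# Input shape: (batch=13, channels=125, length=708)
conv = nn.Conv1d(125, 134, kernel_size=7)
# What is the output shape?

Input shape: (13, 125, 708)
Output shape: (13, 134, 702)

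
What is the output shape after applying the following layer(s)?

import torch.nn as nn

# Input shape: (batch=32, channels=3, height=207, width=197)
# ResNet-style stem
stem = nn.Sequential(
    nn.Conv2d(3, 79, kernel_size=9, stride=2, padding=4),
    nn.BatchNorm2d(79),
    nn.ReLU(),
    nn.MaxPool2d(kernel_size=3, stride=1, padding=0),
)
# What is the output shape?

Input shape: (32, 3, 207, 197)
  -> after Conv2d 9x9 stride=2: (32, 79, 104, 99)
Output shape: (32, 79, 102, 97)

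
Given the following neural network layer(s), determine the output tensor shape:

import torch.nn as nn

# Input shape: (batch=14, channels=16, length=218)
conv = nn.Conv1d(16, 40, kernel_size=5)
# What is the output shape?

Input shape: (14, 16, 218)
Output shape: (14, 40, 214)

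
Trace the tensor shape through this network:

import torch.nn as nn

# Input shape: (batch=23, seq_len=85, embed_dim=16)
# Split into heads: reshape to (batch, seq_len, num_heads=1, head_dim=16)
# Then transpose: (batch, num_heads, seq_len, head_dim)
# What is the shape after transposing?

Input shape: (23, 85, 16)
  -> after reshape: (23, 85, 1, 16)
Output shape: (23, 1, 85, 16)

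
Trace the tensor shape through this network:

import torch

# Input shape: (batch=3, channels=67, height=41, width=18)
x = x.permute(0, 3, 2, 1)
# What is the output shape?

Input shape: (3, 67, 41, 18)
Output shape: (3, 18, 41, 67)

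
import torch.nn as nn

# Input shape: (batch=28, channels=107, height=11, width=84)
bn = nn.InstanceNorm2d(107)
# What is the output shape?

Input shape: (28, 107, 11, 84)
Output shape: (28, 107, 11, 84)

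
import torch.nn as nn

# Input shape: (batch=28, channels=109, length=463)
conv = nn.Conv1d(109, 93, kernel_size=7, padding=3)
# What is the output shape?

Input shape: (28, 109, 463)
Output shape: (28, 93, 463)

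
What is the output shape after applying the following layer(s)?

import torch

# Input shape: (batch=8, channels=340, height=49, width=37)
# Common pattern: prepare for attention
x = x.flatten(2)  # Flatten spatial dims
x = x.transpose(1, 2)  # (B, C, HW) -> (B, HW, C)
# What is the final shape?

Input shape: (8, 340, 49, 37)
  -> after flatten(2): (8, 340, 1813)
Output shape: (8, 1813, 340)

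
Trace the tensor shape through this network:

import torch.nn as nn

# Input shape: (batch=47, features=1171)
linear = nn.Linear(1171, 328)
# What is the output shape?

Input shape: (47, 1171)
Output shape: (47, 328)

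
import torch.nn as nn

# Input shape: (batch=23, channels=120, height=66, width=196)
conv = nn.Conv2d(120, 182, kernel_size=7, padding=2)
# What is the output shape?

Input shape: (23, 120, 66, 196)
Output shape: (23, 182, 64, 194)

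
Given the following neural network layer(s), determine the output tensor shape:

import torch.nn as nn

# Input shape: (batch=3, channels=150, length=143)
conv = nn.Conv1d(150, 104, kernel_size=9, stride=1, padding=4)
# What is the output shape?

Input shape: (3, 150, 143)
Output shape: (3, 104, 143)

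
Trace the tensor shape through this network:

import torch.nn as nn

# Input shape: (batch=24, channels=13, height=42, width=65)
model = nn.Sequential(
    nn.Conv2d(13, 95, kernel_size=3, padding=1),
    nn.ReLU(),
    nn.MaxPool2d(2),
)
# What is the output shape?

Input shape: (24, 13, 42, 65)
  -> after Conv2d: (24, 95, 42, 65)
  -> after ReLU: (24, 95, 42, 65)
Output shape: (24, 95, 21, 32)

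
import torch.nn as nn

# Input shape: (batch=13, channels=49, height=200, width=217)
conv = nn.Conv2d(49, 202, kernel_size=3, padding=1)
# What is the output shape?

Input shape: (13, 49, 200, 217)
Output shape: (13, 202, 200, 217)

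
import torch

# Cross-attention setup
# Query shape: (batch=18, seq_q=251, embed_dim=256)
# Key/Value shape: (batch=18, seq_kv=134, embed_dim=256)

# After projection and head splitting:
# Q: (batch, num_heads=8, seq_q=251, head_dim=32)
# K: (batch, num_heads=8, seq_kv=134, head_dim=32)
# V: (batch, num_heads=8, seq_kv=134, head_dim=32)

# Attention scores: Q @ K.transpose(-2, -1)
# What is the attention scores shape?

Input shape: (18, 251, 256)
Output shape: (18, 8, 251, 134)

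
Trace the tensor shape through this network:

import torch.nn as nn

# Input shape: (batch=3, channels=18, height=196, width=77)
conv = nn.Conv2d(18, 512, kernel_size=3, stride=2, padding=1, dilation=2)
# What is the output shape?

Input shape: (3, 18, 196, 77)
Output shape: (3, 512, 97, 38)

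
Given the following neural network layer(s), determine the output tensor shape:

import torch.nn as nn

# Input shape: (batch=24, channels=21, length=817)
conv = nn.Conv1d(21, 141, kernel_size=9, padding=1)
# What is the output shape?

Input shape: (24, 21, 817)
Output shape: (24, 141, 811)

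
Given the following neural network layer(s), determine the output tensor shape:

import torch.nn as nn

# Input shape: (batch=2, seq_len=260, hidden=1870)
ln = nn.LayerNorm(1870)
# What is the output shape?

Input shape: (2, 260, 1870)
Output shape: (2, 260, 1870)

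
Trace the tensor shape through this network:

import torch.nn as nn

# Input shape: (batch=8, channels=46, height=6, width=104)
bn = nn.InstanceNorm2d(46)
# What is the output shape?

Input shape: (8, 46, 6, 104)
Output shape: (8, 46, 6, 104)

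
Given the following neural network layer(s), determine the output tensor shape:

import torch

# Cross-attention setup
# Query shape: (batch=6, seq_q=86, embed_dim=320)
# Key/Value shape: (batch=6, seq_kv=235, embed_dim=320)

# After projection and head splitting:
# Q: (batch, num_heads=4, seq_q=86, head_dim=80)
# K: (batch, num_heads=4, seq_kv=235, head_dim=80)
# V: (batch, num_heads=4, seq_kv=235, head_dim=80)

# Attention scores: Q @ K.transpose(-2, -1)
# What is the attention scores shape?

Input shape: (6, 86, 320)
Output shape: (6, 4, 86, 235)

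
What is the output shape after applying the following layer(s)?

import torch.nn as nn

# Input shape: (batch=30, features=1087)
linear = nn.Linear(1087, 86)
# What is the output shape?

Input shape: (30, 1087)
Output shape: (30, 86)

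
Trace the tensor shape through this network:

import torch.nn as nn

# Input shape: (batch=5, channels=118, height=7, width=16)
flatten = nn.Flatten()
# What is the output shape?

Input shape: (5, 118, 7, 16)
Output shape: (5, 13216)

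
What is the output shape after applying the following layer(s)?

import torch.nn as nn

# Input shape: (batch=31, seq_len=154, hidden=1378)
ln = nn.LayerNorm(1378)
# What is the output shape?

Input shape: (31, 154, 1378)
Output shape: (31, 154, 1378)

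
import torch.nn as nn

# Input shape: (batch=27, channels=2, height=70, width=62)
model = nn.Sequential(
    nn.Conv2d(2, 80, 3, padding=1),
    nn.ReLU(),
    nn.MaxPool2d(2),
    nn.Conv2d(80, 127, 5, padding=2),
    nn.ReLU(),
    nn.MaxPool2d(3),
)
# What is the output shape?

Input shape: (27, 2, 70, 62)
  -> after first Conv2d: (27, 80, 70, 62)
  -> after first MaxPool2d: (27, 80, 35, 31)
  -> after second Conv2d: (27, 127, 35, 31)
Output shape: (27, 127, 11, 10)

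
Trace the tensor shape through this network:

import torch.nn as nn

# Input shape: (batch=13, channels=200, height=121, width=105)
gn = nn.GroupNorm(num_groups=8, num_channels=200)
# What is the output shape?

Input shape: (13, 200, 121, 105)
Output shape: (13, 200, 121, 105)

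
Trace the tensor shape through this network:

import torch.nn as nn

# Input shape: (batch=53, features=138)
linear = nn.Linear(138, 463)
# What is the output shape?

Input shape: (53, 138)
Output shape: (53, 463)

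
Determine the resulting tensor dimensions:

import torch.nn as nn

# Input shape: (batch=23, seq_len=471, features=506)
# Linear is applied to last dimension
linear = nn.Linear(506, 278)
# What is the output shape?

Input shape: (23, 471, 506)
Output shape: (23, 471, 278)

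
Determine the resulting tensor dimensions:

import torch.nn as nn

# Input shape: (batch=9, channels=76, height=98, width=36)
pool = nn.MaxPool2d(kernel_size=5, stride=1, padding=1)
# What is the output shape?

Input shape: (9, 76, 98, 36)
Output shape: (9, 76, 96, 34)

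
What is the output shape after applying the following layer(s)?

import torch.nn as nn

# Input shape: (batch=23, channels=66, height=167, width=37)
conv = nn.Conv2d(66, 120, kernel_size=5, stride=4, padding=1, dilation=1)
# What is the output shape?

Input shape: (23, 66, 167, 37)
Output shape: (23, 120, 42, 9)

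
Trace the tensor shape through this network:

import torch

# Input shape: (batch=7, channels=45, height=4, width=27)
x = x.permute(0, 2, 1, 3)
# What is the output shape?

Input shape: (7, 45, 4, 27)
Output shape: (7, 4, 45, 27)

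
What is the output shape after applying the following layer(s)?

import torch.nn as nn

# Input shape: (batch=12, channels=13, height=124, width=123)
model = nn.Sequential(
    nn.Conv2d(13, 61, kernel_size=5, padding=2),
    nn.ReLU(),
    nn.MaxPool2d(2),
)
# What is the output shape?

Input shape: (12, 13, 124, 123)
  -> after Conv2d: (12, 61, 124, 123)
  -> after ReLU: (12, 61, 124, 123)
Output shape: (12, 61, 62, 61)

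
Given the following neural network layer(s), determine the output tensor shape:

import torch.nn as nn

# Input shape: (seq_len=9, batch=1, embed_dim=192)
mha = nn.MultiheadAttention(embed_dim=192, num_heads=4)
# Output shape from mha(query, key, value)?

Input shape: (9, 1, 192)
Output shape: (9, 1, 192)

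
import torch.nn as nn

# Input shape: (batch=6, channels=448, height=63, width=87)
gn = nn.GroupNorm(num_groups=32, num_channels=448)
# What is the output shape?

Input shape: (6, 448, 63, 87)
Output shape: (6, 448, 63, 87)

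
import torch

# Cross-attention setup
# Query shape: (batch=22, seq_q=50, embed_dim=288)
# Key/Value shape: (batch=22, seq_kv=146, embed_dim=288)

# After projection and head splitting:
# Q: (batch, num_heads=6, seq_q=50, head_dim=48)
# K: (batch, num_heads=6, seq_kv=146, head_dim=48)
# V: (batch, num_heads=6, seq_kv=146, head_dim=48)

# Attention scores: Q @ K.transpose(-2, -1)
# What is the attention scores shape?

Input shape: (22, 50, 288)
Output shape: (22, 6, 50, 146)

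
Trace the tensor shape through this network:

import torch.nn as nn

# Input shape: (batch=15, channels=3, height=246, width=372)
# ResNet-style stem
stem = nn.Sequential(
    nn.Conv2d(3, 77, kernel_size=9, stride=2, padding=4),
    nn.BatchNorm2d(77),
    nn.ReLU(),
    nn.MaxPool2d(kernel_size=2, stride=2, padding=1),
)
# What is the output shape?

Input shape: (15, 3, 246, 372)
  -> after Conv2d 9x9 stride=2: (15, 77, 123, 186)
Output shape: (15, 77, 62, 94)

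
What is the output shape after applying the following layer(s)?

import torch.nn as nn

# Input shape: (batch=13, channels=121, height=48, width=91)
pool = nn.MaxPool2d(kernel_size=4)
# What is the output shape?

Input shape: (13, 121, 48, 91)
Output shape: (13, 121, 12, 22)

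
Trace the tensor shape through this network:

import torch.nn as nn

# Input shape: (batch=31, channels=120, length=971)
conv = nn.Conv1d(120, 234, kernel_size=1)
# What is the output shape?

Input shape: (31, 120, 971)
Output shape: (31, 234, 971)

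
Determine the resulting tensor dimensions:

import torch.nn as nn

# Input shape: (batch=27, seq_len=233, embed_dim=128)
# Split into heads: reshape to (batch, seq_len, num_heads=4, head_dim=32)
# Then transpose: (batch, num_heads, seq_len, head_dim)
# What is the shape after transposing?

Input shape: (27, 233, 128)
  -> after reshape: (27, 233, 4, 32)
Output shape: (27, 4, 233, 32)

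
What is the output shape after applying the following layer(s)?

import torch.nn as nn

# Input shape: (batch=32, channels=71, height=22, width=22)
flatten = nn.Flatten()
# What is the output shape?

Input shape: (32, 71, 22, 22)
Output shape: (32, 34364)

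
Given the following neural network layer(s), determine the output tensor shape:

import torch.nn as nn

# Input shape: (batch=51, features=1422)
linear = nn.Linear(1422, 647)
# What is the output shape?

Input shape: (51, 1422)
Output shape: (51, 647)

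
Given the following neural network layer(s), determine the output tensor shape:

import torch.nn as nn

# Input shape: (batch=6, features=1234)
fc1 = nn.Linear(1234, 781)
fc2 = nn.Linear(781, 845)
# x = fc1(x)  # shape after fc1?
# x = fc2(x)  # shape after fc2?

Input shape: (6, 1234)
  -> after fc1: (6, 781)
Output shape: (6, 845)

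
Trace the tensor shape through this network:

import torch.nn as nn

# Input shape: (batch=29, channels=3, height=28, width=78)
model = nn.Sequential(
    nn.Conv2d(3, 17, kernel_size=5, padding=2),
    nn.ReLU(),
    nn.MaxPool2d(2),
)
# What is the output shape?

Input shape: (29, 3, 28, 78)
  -> after Conv2d: (29, 17, 28, 78)
  -> after ReLU: (29, 17, 28, 78)
Output shape: (29, 17, 14, 39)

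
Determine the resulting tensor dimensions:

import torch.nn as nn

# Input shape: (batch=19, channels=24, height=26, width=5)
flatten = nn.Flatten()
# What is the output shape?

Input shape: (19, 24, 26, 5)
Output shape: (19, 3120)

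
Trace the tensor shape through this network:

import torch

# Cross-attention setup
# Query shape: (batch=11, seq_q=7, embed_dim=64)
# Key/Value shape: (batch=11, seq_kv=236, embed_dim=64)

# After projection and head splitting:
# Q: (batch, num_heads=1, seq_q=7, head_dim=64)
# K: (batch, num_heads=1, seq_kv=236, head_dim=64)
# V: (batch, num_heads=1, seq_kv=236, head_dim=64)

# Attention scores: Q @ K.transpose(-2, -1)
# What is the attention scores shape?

Input shape: (11, 7, 64)
Output shape: (11, 1, 7, 236)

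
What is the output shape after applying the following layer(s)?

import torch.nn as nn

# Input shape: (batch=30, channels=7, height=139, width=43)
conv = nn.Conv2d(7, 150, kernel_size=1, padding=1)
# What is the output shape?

Input shape: (30, 7, 139, 43)
Output shape: (30, 150, 141, 45)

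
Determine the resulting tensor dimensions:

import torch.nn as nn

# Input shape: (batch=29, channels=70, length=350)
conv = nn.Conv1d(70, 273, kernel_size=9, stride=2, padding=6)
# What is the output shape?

Input shape: (29, 70, 350)
Output shape: (29, 273, 177)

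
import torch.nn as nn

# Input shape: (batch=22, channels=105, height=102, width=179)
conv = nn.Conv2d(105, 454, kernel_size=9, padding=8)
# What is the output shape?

Input shape: (22, 105, 102, 179)
Output shape: (22, 454, 110, 187)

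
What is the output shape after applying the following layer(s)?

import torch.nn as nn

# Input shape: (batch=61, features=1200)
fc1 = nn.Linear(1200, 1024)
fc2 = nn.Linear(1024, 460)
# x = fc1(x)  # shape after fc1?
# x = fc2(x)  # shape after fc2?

Input shape: (61, 1200)
  -> after fc1: (61, 1024)
Output shape: (61, 460)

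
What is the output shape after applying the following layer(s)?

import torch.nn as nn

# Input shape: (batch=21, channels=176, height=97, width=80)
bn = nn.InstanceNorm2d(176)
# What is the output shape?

Input shape: (21, 176, 97, 80)
Output shape: (21, 176, 97, 80)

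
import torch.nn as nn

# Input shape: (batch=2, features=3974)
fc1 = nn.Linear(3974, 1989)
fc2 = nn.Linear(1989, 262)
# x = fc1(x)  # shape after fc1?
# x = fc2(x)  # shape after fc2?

Input shape: (2, 3974)
  -> after fc1: (2, 1989)
Output shape: (2, 262)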